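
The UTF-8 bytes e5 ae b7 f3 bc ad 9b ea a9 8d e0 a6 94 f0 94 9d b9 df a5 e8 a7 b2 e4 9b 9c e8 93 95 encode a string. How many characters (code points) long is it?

9

Byte at offset 0: 0xE5 = 11100101 → 3-byte char (#1). Advance 3.
Byte at offset 3: 0xF3 = 11110011 → 4-byte char (#2). Advance 4.
Byte at offset 7: 0xEA = 11101010 → 3-byte char (#3). Advance 3.
Byte at offset 10: 0xE0 = 11100000 → 3-byte char (#4). Advance 3.
Byte at offset 13: 0xF0 = 11110000 → 4-byte char (#5). Advance 4.
Byte at offset 17: 0xDF = 11011111 → 2-byte char (#6). Advance 2.
Byte at offset 19: 0xE8 = 11101000 → 3-byte char (#7). Advance 3.
Byte at offset 22: 0xE4 = 11100100 → 3-byte char (#8). Advance 3.
Byte at offset 25: 0xE8 = 11101000 → 3-byte char (#9). Advance 3.
Reached end at offset 28 after 9 code points.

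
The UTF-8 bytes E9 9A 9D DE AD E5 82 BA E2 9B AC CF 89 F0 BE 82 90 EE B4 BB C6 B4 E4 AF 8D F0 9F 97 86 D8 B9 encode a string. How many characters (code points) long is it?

Byte at offset 0: 0xE9 = 11101001 → 3-byte char (#1). Advance 3.
Byte at offset 3: 0xDE = 11011110 → 2-byte char (#2). Advance 2.
Byte at offset 5: 0xE5 = 11100101 → 3-byte char (#3). Advance 3.
Byte at offset 8: 0xE2 = 11100010 → 3-byte char (#4). Advance 3.
Byte at offset 11: 0xCF = 11001111 → 2-byte char (#5). Advance 2.
Byte at offset 13: 0xF0 = 11110000 → 4-byte char (#6). Advance 4.
Byte at offset 17: 0xEE = 11101110 → 3-byte char (#7). Advance 3.
Byte at offset 20: 0xC6 = 11000110 → 2-byte char (#8). Advance 2.
Byte at offset 22: 0xE4 = 11100100 → 3-byte char (#9). Advance 3.
Byte at offset 25: 0xF0 = 11110000 → 4-byte char (#10). Advance 4.
Byte at offset 29: 0xD8 = 11011000 → 2-byte char (#11). Advance 2.
Reached end at offset 31 after 11 code points.

11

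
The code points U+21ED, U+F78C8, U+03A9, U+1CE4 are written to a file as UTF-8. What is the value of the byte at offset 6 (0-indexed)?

0x88

U+21ED → 3-byte form E2 87 AD at offsets 0–2.
U+F78C8 → 4-byte form F3 B7 A3 88 at offsets 3–6.
Offset 6 falls in char 2's range; it's byte 4 of F3 B7 A3 88 = 0x88.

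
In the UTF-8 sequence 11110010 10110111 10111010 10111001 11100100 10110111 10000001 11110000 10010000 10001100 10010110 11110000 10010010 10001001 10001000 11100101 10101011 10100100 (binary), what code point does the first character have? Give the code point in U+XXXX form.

U+B7EB9

Offset 0: leading byte 0xF2 = 11110010 → 4-byte char #1 = F2 B7 BA B9.
Leading byte 0xF2 = 11110010 matches 11110xxx → 4-byte sequence.
Byte 1: 0xF2 = 11110010, payload 010 (3 bits).
Byte 2: 0xB7 = 10110111 (10xxxxxx ✓), payload 110111.
Byte 3: 0xBA = 10111010 (10xxxxxx ✓), payload 111010.
Byte 4: 0xB9 = 10111001 (10xxxxxx ✓), payload 111001.
Concatenate: 010110111111010111001 = 0xB7EB9 (21 bits → U+B7EB9).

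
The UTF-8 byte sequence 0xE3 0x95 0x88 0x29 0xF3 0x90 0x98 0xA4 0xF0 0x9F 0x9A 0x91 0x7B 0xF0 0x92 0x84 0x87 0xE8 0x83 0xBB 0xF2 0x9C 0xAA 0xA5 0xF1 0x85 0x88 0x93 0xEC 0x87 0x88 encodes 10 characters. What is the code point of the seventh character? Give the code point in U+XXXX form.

Offset 0: leading byte 0xE3 = 11100011 → 3-byte char #1 = E3 95 88.
Offset 3: leading byte 0x29 = 00101001 → 1-byte char #2 = 29.
Offset 4: leading byte 0xF3 = 11110011 → 4-byte char #3 = F3 90 98 A4.
Offset 8: leading byte 0xF0 = 11110000 → 4-byte char #4 = F0 9F 9A 91.
Offset 12: leading byte 0x7B = 01111011 → 1-byte char #5 = 7B.
Offset 13: leading byte 0xF0 = 11110000 → 4-byte char #6 = F0 92 84 87.
Offset 17: leading byte 0xE8 = 11101000 → 3-byte char #7 = E8 83 BB.
Leading byte 0xE8 = 11101000 matches 1110xxxx → 3-byte sequence.
Byte 1: 0xE8 = 11101000, payload 1000 (4 bits).
Byte 2: 0x83 = 10000011 (10xxxxxx ✓), payload 000011.
Byte 3: 0xBB = 10111011 (10xxxxxx ✓), payload 111011.
Concatenate: 1000000011111011 = 0x80FB (16 bits → U+80FB).

U+80FB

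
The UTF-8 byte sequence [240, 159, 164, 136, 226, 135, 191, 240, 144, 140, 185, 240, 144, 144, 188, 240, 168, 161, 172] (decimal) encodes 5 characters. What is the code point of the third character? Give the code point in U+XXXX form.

Offset 0: leading byte 0xF0 = 11110000 → 4-byte char #1 = F0 9F A4 88.
Offset 4: leading byte 0xE2 = 11100010 → 3-byte char #2 = E2 87 BF.
Offset 7: leading byte 0xF0 = 11110000 → 4-byte char #3 = F0 90 8C B9.
Leading byte 0xF0 = 11110000 matches 11110xxx → 4-byte sequence.
Byte 1: 0xF0 = 11110000, payload 000 (3 bits).
Byte 2: 0x90 = 10010000 (10xxxxxx ✓), payload 010000.
Byte 3: 0x8C = 10001100 (10xxxxxx ✓), payload 001100.
Byte 4: 0xB9 = 10111001 (10xxxxxx ✓), payload 111001.
Concatenate: 000010000001100111001 = 0x10339 (21 bits → U+10339).

U+10339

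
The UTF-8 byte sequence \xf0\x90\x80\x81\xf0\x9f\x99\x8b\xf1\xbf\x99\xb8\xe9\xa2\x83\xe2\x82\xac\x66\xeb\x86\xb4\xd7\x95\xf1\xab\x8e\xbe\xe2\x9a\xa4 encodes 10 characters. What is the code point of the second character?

U+1F64B

Offset 0: leading byte 0xF0 = 11110000 → 4-byte char #1 = F0 90 80 81.
Offset 4: leading byte 0xF0 = 11110000 → 4-byte char #2 = F0 9F 99 8B.
Leading byte 0xF0 = 11110000 matches 11110xxx → 4-byte sequence.
Byte 1: 0xF0 = 11110000, payload 000 (3 bits).
Byte 2: 0x9F = 10011111 (10xxxxxx ✓), payload 011111.
Byte 3: 0x99 = 10011001 (10xxxxxx ✓), payload 011001.
Byte 4: 0x8B = 10001011 (10xxxxxx ✓), payload 001011.
Concatenate: 000011111011001001011 = 0x1F64B (21 bits → U+1F64B).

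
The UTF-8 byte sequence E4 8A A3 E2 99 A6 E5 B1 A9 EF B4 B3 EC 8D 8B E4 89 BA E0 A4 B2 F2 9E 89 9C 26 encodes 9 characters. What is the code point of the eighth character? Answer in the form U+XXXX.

U+9E25C

Offset 0: leading byte 0xE4 = 11100100 → 3-byte char #1 = E4 8A A3.
Offset 3: leading byte 0xE2 = 11100010 → 3-byte char #2 = E2 99 A6.
Offset 6: leading byte 0xE5 = 11100101 → 3-byte char #3 = E5 B1 A9.
Offset 9: leading byte 0xEF = 11101111 → 3-byte char #4 = EF B4 B3.
Offset 12: leading byte 0xEC = 11101100 → 3-byte char #5 = EC 8D 8B.
Offset 15: leading byte 0xE4 = 11100100 → 3-byte char #6 = E4 89 BA.
Offset 18: leading byte 0xE0 = 11100000 → 3-byte char #7 = E0 A4 B2.
Offset 21: leading byte 0xF2 = 11110010 → 4-byte char #8 = F2 9E 89 9C.
Leading byte 0xF2 = 11110010 matches 11110xxx → 4-byte sequence.
Byte 1: 0xF2 = 11110010, payload 010 (3 bits).
Byte 2: 0x9E = 10011110 (10xxxxxx ✓), payload 011110.
Byte 3: 0x89 = 10001001 (10xxxxxx ✓), payload 001001.
Byte 4: 0x9C = 10011100 (10xxxxxx ✓), payload 011100.
Concatenate: 010011110001001011100 = 0x9E25C (21 bits → U+9E25C).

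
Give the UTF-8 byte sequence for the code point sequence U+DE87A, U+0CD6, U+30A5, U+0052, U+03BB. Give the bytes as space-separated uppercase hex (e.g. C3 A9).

U+DE87A: 4-byte form → F3 9E A1 BA.
U+0CD6: 3-byte form → E0 B3 96.
U+30A5: 3-byte form → E3 82 A5.
U+0052: 1-byte form → 52.
U+03BB: 2-byte form → CE BB.
Concatenated (13 bytes): F3 9E A1 BA E0 B3 96 E3 82 A5 52 CE BB.

F3 9E A1 BA E0 B3 96 E3 82 A5 52 CE BB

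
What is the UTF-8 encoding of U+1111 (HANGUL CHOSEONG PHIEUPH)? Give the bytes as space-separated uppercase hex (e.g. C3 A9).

E1 84 91

U+1111 = 0x1111 = 4369 decimal. In range U+0800–U+FFFF → 3-byte form: 1110xxxx 10xxxxxx 10xxxxxx.
Binary (16 bits): 0001000100010001.
Split 4+6+6: 0001 | 000100 | 010001.
Byte 1: 11100001 = 0xE1.
Byte 2: 10000100 = 0x84.
Byte 3: 10010001 = 0x91.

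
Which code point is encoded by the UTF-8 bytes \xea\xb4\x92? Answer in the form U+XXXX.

Leading byte 0xEA = 11101010 matches 1110xxxx → 3-byte sequence.
Byte 1: 0xEA = 11101010, payload 1010 (4 bits).
Byte 2: 0xB4 = 10110100 (10xxxxxx ✓), payload 110100.
Byte 3: 0x92 = 10010010 (10xxxxxx ✓), payload 010010.
Concatenate: 1010110100010010 = 0xAD12 (16 bits → U+AD12).

U+AD12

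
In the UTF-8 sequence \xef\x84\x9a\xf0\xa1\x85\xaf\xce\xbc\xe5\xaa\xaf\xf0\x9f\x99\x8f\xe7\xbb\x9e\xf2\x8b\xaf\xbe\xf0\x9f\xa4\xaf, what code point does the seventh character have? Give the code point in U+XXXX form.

Offset 0: leading byte 0xEF = 11101111 → 3-byte char #1 = EF 84 9A.
Offset 3: leading byte 0xF0 = 11110000 → 4-byte char #2 = F0 A1 85 AF.
Offset 7: leading byte 0xCE = 11001110 → 2-byte char #3 = CE BC.
Offset 9: leading byte 0xE5 = 11100101 → 3-byte char #4 = E5 AA AF.
Offset 12: leading byte 0xF0 = 11110000 → 4-byte char #5 = F0 9F 99 8F.
Offset 16: leading byte 0xE7 = 11100111 → 3-byte char #6 = E7 BB 9E.
Offset 19: leading byte 0xF2 = 11110010 → 4-byte char #7 = F2 8B AF BE.
Leading byte 0xF2 = 11110010 matches 11110xxx → 4-byte sequence.
Byte 1: 0xF2 = 11110010, payload 010 (3 bits).
Byte 2: 0x8B = 10001011 (10xxxxxx ✓), payload 001011.
Byte 3: 0xAF = 10101111 (10xxxxxx ✓), payload 101111.
Byte 4: 0xBE = 10111110 (10xxxxxx ✓), payload 111110.
Concatenate: 010001011101111111110 = 0x8BBFE (21 bits → U+8BBFE).

U+8BBFE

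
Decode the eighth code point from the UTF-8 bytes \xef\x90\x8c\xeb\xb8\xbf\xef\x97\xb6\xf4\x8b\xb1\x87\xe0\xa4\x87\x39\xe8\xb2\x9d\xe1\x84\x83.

Offset 0: leading byte 0xEF = 11101111 → 3-byte char #1 = EF 90 8C.
Offset 3: leading byte 0xEB = 11101011 → 3-byte char #2 = EB B8 BF.
Offset 6: leading byte 0xEF = 11101111 → 3-byte char #3 = EF 97 B6.
Offset 9: leading byte 0xF4 = 11110100 → 4-byte char #4 = F4 8B B1 87.
Offset 13: leading byte 0xE0 = 11100000 → 3-byte char #5 = E0 A4 87.
Offset 16: leading byte 0x39 = 00111001 → 1-byte char #6 = 39.
Offset 17: leading byte 0xE8 = 11101000 → 3-byte char #7 = E8 B2 9D.
Offset 20: leading byte 0xE1 = 11100001 → 3-byte char #8 = E1 84 83.
Leading byte 0xE1 = 11100001 matches 1110xxxx → 3-byte sequence.
Byte 1: 0xE1 = 11100001, payload 0001 (4 bits).
Byte 2: 0x84 = 10000100 (10xxxxxx ✓), payload 000100.
Byte 3: 0x83 = 10000011 (10xxxxxx ✓), payload 000011.
Concatenate: 0001000100000011 = 0x1103 (16 bits → U+1103).

U+1103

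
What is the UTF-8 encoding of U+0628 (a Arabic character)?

D8 A8

U+0628 = 0x628 = 1576 decimal. In range U+0080–U+07FF → 2-byte form: 110xxxxx 10xxxxxx.
Binary (11 bits): 11000101000.
Split 5+6: 11000 | 101000.
Byte 1: 11011000 = 0xD8.
Byte 2: 10101000 = 0xA8.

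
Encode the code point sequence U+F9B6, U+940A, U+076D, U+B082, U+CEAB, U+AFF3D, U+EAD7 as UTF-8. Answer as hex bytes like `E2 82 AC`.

EF A6 B6 E9 90 8A DD AD EB 82 82 EC BA AB F2 AF BC BD EE AB 97

U+F9B6: 3-byte form → EF A6 B6.
U+940A: 3-byte form → E9 90 8A.
U+076D: 2-byte form → DD AD.
U+B082: 3-byte form → EB 82 82.
U+CEAB: 3-byte form → EC BA AB.
U+AFF3D: 4-byte form → F2 AF BC BD.
U+EAD7: 3-byte form → EE AB 97.
Concatenated (21 bytes): EF A6 B6 E9 90 8A DD AD EB 82 82 EC BA AB F2 AF BC BD EE AB 97.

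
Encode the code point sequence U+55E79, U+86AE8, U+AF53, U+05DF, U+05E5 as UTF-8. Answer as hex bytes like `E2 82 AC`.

F1 95 B9 B9 F2 86 AB A8 EA BD 93 D7 9F D7 A5

U+55E79: 4-byte form → F1 95 B9 B9.
U+86AE8: 4-byte form → F2 86 AB A8.
U+AF53: 3-byte form → EA BD 93.
U+05DF: 2-byte form → D7 9F.
U+05E5: 2-byte form → D7 A5.
Concatenated (15 bytes): F1 95 B9 B9 F2 86 AB A8 EA BD 93 D7 9F D7 A5.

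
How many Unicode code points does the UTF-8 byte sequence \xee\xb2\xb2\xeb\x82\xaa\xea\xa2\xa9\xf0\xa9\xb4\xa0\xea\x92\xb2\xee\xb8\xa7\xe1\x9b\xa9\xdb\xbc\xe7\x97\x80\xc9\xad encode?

10

Byte at offset 0: 0xEE = 11101110 → 3-byte char (#1). Advance 3.
Byte at offset 3: 0xEB = 11101011 → 3-byte char (#2). Advance 3.
Byte at offset 6: 0xEA = 11101010 → 3-byte char (#3). Advance 3.
Byte at offset 9: 0xF0 = 11110000 → 4-byte char (#4). Advance 4.
Byte at offset 13: 0xEA = 11101010 → 3-byte char (#5). Advance 3.
Byte at offset 16: 0xEE = 11101110 → 3-byte char (#6). Advance 3.
Byte at offset 19: 0xE1 = 11100001 → 3-byte char (#7). Advance 3.
Byte at offset 22: 0xDB = 11011011 → 2-byte char (#8). Advance 2.
Byte at offset 24: 0xE7 = 11100111 → 3-byte char (#9). Advance 3.
Byte at offset 27: 0xC9 = 11001001 → 2-byte char (#10). Advance 2.
Reached end at offset 29 after 10 code points.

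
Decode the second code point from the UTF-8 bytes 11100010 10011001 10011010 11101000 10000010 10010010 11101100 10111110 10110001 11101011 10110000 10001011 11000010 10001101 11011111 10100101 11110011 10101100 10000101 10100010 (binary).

Offset 0: leading byte 0xE2 = 11100010 → 3-byte char #1 = E2 99 9A.
Offset 3: leading byte 0xE8 = 11101000 → 3-byte char #2 = E8 82 92.
Leading byte 0xE8 = 11101000 matches 1110xxxx → 3-byte sequence.
Byte 1: 0xE8 = 11101000, payload 1000 (4 bits).
Byte 2: 0x82 = 10000010 (10xxxxxx ✓), payload 000010.
Byte 3: 0x92 = 10010010 (10xxxxxx ✓), payload 010010.
Concatenate: 1000000010010010 = 0x8092 (16 bits → U+8092).

U+8092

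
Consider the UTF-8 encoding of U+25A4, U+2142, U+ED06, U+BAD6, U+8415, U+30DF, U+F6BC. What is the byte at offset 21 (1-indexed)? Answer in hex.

0xBC

1-indexed offset 21 is 0-indexed offset 20.
U+25A4 → 3-byte form E2 96 A4 at offsets 0–2.
U+2142 → 3-byte form E2 85 82 at offsets 3–5.
U+ED06 → 3-byte form EE B4 86 at offsets 6–8.
U+BAD6 → 3-byte form EB AB 96 at offsets 9–11.
U+8415 → 3-byte form E8 90 95 at offsets 12–14.
U+30DF → 3-byte form E3 83 9F at offsets 15–17.
U+F6BC → 3-byte form EF 9A BC at offsets 18–20.
Offset 20 falls in char 7's range; it's byte 3 of EF 9A BC = 0xBC.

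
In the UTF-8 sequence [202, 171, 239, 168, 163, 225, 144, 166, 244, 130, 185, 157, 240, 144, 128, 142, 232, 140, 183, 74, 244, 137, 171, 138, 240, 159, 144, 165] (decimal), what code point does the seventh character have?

U+004A

Offset 0: leading byte 0xCA = 11001010 → 2-byte char #1 = CA AB.
Offset 2: leading byte 0xEF = 11101111 → 3-byte char #2 = EF A8 A3.
Offset 5: leading byte 0xE1 = 11100001 → 3-byte char #3 = E1 90 A6.
Offset 8: leading byte 0xF4 = 11110100 → 4-byte char #4 = F4 82 B9 9D.
Offset 12: leading byte 0xF0 = 11110000 → 4-byte char #5 = F0 90 80 8E.
Offset 16: leading byte 0xE8 = 11101000 → 3-byte char #6 = E8 8C B7.
Offset 19: leading byte 0x4A = 01001010 → 1-byte char #7 = 4A.
Leading byte 0x4A = 01001010 matches 0xxxxxxx → 1-byte sequence.
Byte 1: 0x4A = 01001010, payload 1001010 (7 bits).
Concatenate: 1001010 = 0x4A (7 bits → U+004A).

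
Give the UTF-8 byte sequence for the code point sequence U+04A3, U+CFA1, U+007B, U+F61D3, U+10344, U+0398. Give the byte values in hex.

D2 A3 EC BE A1 7B F3 B6 87 93 F0 90 8D 84 CE 98

U+04A3: 2-byte form → D2 A3.
U+CFA1: 3-byte form → EC BE A1.
U+007B: 1-byte form → 7B.
U+F61D3: 4-byte form → F3 B6 87 93.
U+10344: 4-byte form → F0 90 8D 84.
U+0398: 2-byte form → CE 98.
Concatenated (16 bytes): D2 A3 EC BE A1 7B F3 B6 87 93 F0 90 8D 84 CE 98.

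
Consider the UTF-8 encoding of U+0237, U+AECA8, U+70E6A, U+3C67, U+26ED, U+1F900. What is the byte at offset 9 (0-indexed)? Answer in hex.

0xAA

U+0237 → 2-byte form C8 B7 at offsets 0–1.
U+AECA8 → 4-byte form F2 AE B2 A8 at offsets 2–5.
U+70E6A → 4-byte form F1 B0 B9 AA at offsets 6–9.
Offset 9 falls in char 3's range; it's byte 4 of F1 B0 B9 AA = 0xAA.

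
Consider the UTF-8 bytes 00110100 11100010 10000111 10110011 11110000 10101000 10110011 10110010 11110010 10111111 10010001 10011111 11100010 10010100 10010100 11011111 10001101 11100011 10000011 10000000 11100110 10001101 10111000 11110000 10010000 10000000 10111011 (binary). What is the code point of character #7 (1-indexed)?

Offset 0: leading byte 0x34 = 00110100 → 1-byte char #1 = 34.
Offset 1: leading byte 0xE2 = 11100010 → 3-byte char #2 = E2 87 B3.
Offset 4: leading byte 0xF0 = 11110000 → 4-byte char #3 = F0 A8 B3 B2.
Offset 8: leading byte 0xF2 = 11110010 → 4-byte char #4 = F2 BF 91 9F.
Offset 12: leading byte 0xE2 = 11100010 → 3-byte char #5 = E2 94 94.
Offset 15: leading byte 0xDF = 11011111 → 2-byte char #6 = DF 8D.
Offset 17: leading byte 0xE3 = 11100011 → 3-byte char #7 = E3 83 80.
Leading byte 0xE3 = 11100011 matches 1110xxxx → 3-byte sequence.
Byte 1: 0xE3 = 11100011, payload 0011 (4 bits).
Byte 2: 0x83 = 10000011 (10xxxxxx ✓), payload 000011.
Byte 3: 0x80 = 10000000 (10xxxxxx ✓), payload 000000.
Concatenate: 0011000011000000 = 0x30C0 (16 bits → U+30C0).

U+30C0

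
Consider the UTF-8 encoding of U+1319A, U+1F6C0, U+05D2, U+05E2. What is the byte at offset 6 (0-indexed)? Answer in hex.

0x9B

U+1319A → 4-byte form F0 93 86 9A at offsets 0–3.
U+1F6C0 → 4-byte form F0 9F 9B 80 at offsets 4–7.
Offset 6 falls in char 2's range; it's byte 3 of F0 9F 9B 80 = 0x9B.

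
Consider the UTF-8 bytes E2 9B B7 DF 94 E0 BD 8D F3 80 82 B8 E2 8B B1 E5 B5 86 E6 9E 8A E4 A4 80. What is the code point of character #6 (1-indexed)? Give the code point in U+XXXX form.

Offset 0: leading byte 0xE2 = 11100010 → 3-byte char #1 = E2 9B B7.
Offset 3: leading byte 0xDF = 11011111 → 2-byte char #2 = DF 94.
Offset 5: leading byte 0xE0 = 11100000 → 3-byte char #3 = E0 BD 8D.
Offset 8: leading byte 0xF3 = 11110011 → 4-byte char #4 = F3 80 82 B8.
Offset 12: leading byte 0xE2 = 11100010 → 3-byte char #5 = E2 8B B1.
Offset 15: leading byte 0xE5 = 11100101 → 3-byte char #6 = E5 B5 86.
Leading byte 0xE5 = 11100101 matches 1110xxxx → 3-byte sequence.
Byte 1: 0xE5 = 11100101, payload 0101 (4 bits).
Byte 2: 0xB5 = 10110101 (10xxxxxx ✓), payload 110101.
Byte 3: 0x86 = 10000110 (10xxxxxx ✓), payload 000110.
Concatenate: 0101110101000110 = 0x5D46 (16 bits → U+5D46).

U+5D46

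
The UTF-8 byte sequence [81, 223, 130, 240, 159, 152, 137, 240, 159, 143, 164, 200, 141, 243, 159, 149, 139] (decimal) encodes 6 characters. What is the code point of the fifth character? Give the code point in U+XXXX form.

Offset 0: leading byte 0x51 = 01010001 → 1-byte char #1 = 51.
Offset 1: leading byte 0xDF = 11011111 → 2-byte char #2 = DF 82.
Offset 3: leading byte 0xF0 = 11110000 → 4-byte char #3 = F0 9F 98 89.
Offset 7: leading byte 0xF0 = 11110000 → 4-byte char #4 = F0 9F 8F A4.
Offset 11: leading byte 0xC8 = 11001000 → 2-byte char #5 = C8 8D.
Leading byte 0xC8 = 11001000 matches 110xxxxx → 2-byte sequence.
Byte 1: 0xC8 = 11001000, payload 01000 (5 bits).
Byte 2: 0x8D = 10001101 (10xxxxxx ✓), payload 001101.
Concatenate: 01000001101 = 0x20D (11 bits → U+020D).

U+020D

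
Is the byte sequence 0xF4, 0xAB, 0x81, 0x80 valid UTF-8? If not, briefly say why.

invalid (encodes a value above U+10FFFF)

Leading byte 0xF4 = 11110100 → 4-byte form.
Payload = 0x12B040, which exceeds U+10FFFF, the maximum Unicode code point. (Leading bytes F5–FF, or F4 followed by ≥ 0x90, are invalid.)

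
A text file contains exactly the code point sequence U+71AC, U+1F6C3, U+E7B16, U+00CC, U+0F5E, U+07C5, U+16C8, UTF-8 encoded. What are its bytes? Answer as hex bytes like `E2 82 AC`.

E7 86 AC F0 9F 9B 83 F3 A7 AC 96 C3 8C E0 BD 9E DF 85 E1 9B 88

U+71AC: 3-byte form → E7 86 AC.
U+1F6C3: 4-byte form → F0 9F 9B 83.
U+E7B16: 4-byte form → F3 A7 AC 96.
U+00CC: 2-byte form → C3 8C.
U+0F5E: 3-byte form → E0 BD 9E.
U+07C5: 2-byte form → DF 85.
U+16C8: 3-byte form → E1 9B 88.
Concatenated (21 bytes): E7 86 AC F0 9F 9B 83 F3 A7 AC 96 C3 8C E0 BD 9E DF 85 E1 9B 88.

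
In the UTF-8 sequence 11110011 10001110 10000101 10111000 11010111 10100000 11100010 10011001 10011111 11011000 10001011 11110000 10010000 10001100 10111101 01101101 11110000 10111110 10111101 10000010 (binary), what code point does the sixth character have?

Offset 0: leading byte 0xF3 = 11110011 → 4-byte char #1 = F3 8E 85 B8.
Offset 4: leading byte 0xD7 = 11010111 → 2-byte char #2 = D7 A0.
Offset 6: leading byte 0xE2 = 11100010 → 3-byte char #3 = E2 99 9F.
Offset 9: leading byte 0xD8 = 11011000 → 2-byte char #4 = D8 8B.
Offset 11: leading byte 0xF0 = 11110000 → 4-byte char #5 = F0 90 8C BD.
Offset 15: leading byte 0x6D = 01101101 → 1-byte char #6 = 6D.
Leading byte 0x6D = 01101101 matches 0xxxxxxx → 1-byte sequence.
Byte 1: 0x6D = 01101101, payload 1101101 (7 bits).
Concatenate: 1101101 = 0x6D (7 bits → U+006D).

U+006D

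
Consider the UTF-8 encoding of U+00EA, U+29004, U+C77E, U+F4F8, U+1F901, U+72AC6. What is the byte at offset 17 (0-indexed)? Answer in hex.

U+00EA → 2-byte form C3 AA at offsets 0–1.
U+29004 → 4-byte form F0 A9 80 84 at offsets 2–5.
U+C77E → 3-byte form EC 9D BE at offsets 6–8.
U+F4F8 → 3-byte form EF 93 B8 at offsets 9–11.
U+1F901 → 4-byte form F0 9F A4 81 at offsets 12–15.
U+72AC6 → 4-byte form F1 B2 AB 86 at offsets 16–19.
Offset 17 falls in char 6's range; it's byte 2 of F1 B2 AB 86 = 0xB2.

0xB2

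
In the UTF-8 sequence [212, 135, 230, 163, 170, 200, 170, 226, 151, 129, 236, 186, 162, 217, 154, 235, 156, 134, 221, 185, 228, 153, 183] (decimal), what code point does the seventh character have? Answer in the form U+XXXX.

U+B706

Offset 0: leading byte 0xD4 = 11010100 → 2-byte char #1 = D4 87.
Offset 2: leading byte 0xE6 = 11100110 → 3-byte char #2 = E6 A3 AA.
Offset 5: leading byte 0xC8 = 11001000 → 2-byte char #3 = C8 AA.
Offset 7: leading byte 0xE2 = 11100010 → 3-byte char #4 = E2 97 81.
Offset 10: leading byte 0xEC = 11101100 → 3-byte char #5 = EC BA A2.
Offset 13: leading byte 0xD9 = 11011001 → 2-byte char #6 = D9 9A.
Offset 15: leading byte 0xEB = 11101011 → 3-byte char #7 = EB 9C 86.
Leading byte 0xEB = 11101011 matches 1110xxxx → 3-byte sequence.
Byte 1: 0xEB = 11101011, payload 1011 (4 bits).
Byte 2: 0x9C = 10011100 (10xxxxxx ✓), payload 011100.
Byte 3: 0x86 = 10000110 (10xxxxxx ✓), payload 000110.
Concatenate: 1011011100000110 = 0xB706 (16 bits → U+B706).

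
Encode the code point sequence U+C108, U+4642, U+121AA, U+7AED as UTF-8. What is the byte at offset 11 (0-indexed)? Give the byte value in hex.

U+C108 → 3-byte form EC 84 88 at offsets 0–2.
U+4642 → 3-byte form E4 99 82 at offsets 3–5.
U+121AA → 4-byte form F0 92 86 AA at offsets 6–9.
U+7AED → 3-byte form E7 AB AD at offsets 10–12.
Offset 11 falls in char 4's range; it's byte 2 of E7 AB AD = 0xAB.

0xAB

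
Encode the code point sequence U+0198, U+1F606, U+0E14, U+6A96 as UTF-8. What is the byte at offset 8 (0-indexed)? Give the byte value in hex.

U+0198 → 2-byte form C6 98 at offsets 0–1.
U+1F606 → 4-byte form F0 9F 98 86 at offsets 2–5.
U+0E14 → 3-byte form E0 B8 94 at offsets 6–8.
Offset 8 falls in char 3's range; it's byte 3 of E0 B8 94 = 0x94.

0x94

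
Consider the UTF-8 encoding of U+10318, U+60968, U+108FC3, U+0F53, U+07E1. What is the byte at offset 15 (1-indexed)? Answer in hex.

1-indexed offset 15 is 0-indexed offset 14.
U+10318 → 4-byte form F0 90 8C 98 at offsets 0–3.
U+60968 → 4-byte form F1 A0 A5 A8 at offsets 4–7.
U+108FC3 → 4-byte form F4 88 BF 83 at offsets 8–11.
U+0F53 → 3-byte form E0 BD 93 at offsets 12–14.
Offset 14 falls in char 4's range; it's byte 3 of E0 BD 93 = 0x93.

0x93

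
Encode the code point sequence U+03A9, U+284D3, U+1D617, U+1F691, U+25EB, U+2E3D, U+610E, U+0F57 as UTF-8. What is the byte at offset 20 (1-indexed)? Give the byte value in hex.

1-indexed offset 20 is 0-indexed offset 19.
U+03A9 → 2-byte form CE A9 at offsets 0–1.
U+284D3 → 4-byte form F0 A8 93 93 at offsets 2–5.
U+1D617 → 4-byte form F0 9D 98 97 at offsets 6–9.
U+1F691 → 4-byte form F0 9F 9A 91 at offsets 10–13.
U+25EB → 3-byte form E2 97 AB at offsets 14–16.
U+2E3D → 3-byte form E2 B8 BD at offsets 17–19.
Offset 19 falls in char 6's range; it's byte 3 of E2 B8 BD = 0xBD.

0xBD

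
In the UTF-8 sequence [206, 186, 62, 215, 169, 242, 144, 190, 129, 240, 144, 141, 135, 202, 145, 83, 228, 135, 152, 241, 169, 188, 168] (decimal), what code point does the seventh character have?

U+0053

Offset 0: leading byte 0xCE = 11001110 → 2-byte char #1 = CE BA.
Offset 2: leading byte 0x3E = 00111110 → 1-byte char #2 = 3E.
Offset 3: leading byte 0xD7 = 11010111 → 2-byte char #3 = D7 A9.
Offset 5: leading byte 0xF2 = 11110010 → 4-byte char #4 = F2 90 BE 81.
Offset 9: leading byte 0xF0 = 11110000 → 4-byte char #5 = F0 90 8D 87.
Offset 13: leading byte 0xCA = 11001010 → 2-byte char #6 = CA 91.
Offset 15: leading byte 0x53 = 01010011 → 1-byte char #7 = 53.
Leading byte 0x53 = 01010011 matches 0xxxxxxx → 1-byte sequence.
Byte 1: 0x53 = 01010011, payload 1010011 (7 bits).
Concatenate: 1010011 = 0x53 (7 bits → U+0053).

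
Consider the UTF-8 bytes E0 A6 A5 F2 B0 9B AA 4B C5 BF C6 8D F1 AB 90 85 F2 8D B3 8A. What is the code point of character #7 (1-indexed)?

Offset 0: leading byte 0xE0 = 11100000 → 3-byte char #1 = E0 A6 A5.
Offset 3: leading byte 0xF2 = 11110010 → 4-byte char #2 = F2 B0 9B AA.
Offset 7: leading byte 0x4B = 01001011 → 1-byte char #3 = 4B.
Offset 8: leading byte 0xC5 = 11000101 → 2-byte char #4 = C5 BF.
Offset 10: leading byte 0xC6 = 11000110 → 2-byte char #5 = C6 8D.
Offset 12: leading byte 0xF1 = 11110001 → 4-byte char #6 = F1 AB 90 85.
Offset 16: leading byte 0xF2 = 11110010 → 4-byte char #7 = F2 8D B3 8A.
Leading byte 0xF2 = 11110010 matches 11110xxx → 4-byte sequence.
Byte 1: 0xF2 = 11110010, payload 010 (3 bits).
Byte 2: 0x8D = 10001101 (10xxxxxx ✓), payload 001101.
Byte 3: 0xB3 = 10110011 (10xxxxxx ✓), payload 110011.
Byte 4: 0x8A = 10001010 (10xxxxxx ✓), payload 001010.
Concatenate: 010001101110011001010 = 0x8DCCA (21 bits → U+8DCCA).

U+8DCCA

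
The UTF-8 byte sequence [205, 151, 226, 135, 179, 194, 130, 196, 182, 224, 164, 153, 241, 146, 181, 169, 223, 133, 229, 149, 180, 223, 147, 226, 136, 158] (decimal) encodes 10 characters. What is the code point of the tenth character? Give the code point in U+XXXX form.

Offset 0: leading byte 0xCD = 11001101 → 2-byte char #1 = CD 97.
Offset 2: leading byte 0xE2 = 11100010 → 3-byte char #2 = E2 87 B3.
Offset 5: leading byte 0xC2 = 11000010 → 2-byte char #3 = C2 82.
Offset 7: leading byte 0xC4 = 11000100 → 2-byte char #4 = C4 B6.
Offset 9: leading byte 0xE0 = 11100000 → 3-byte char #5 = E0 A4 99.
Offset 12: leading byte 0xF1 = 11110001 → 4-byte char #6 = F1 92 B5 A9.
Offset 16: leading byte 0xDF = 11011111 → 2-byte char #7 = DF 85.
Offset 18: leading byte 0xE5 = 11100101 → 3-byte char #8 = E5 95 B4.
Offset 21: leading byte 0xDF = 11011111 → 2-byte char #9 = DF 93.
Offset 23: leading byte 0xE2 = 11100010 → 3-byte char #10 = E2 88 9E.
Leading byte 0xE2 = 11100010 matches 1110xxxx → 3-byte sequence.
Byte 1: 0xE2 = 11100010, payload 0010 (4 bits).
Byte 2: 0x88 = 10001000 (10xxxxxx ✓), payload 001000.
Byte 3: 0x9E = 10011110 (10xxxxxx ✓), payload 011110.
Concatenate: 0010001000011110 = 0x221E (16 bits → U+221E).

U+221E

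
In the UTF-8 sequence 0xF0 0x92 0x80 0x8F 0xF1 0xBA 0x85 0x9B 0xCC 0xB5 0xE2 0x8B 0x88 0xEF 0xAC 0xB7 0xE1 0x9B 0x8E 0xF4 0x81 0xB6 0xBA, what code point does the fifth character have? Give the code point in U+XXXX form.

Offset 0: leading byte 0xF0 = 11110000 → 4-byte char #1 = F0 92 80 8F.
Offset 4: leading byte 0xF1 = 11110001 → 4-byte char #2 = F1 BA 85 9B.
Offset 8: leading byte 0xCC = 11001100 → 2-byte char #3 = CC B5.
Offset 10: leading byte 0xE2 = 11100010 → 3-byte char #4 = E2 8B 88.
Offset 13: leading byte 0xEF = 11101111 → 3-byte char #5 = EF AC B7.
Leading byte 0xEF = 11101111 matches 1110xxxx → 3-byte sequence.
Byte 1: 0xEF = 11101111, payload 1111 (4 bits).
Byte 2: 0xAC = 10101100 (10xxxxxx ✓), payload 101100.
Byte 3: 0xB7 = 10110111 (10xxxxxx ✓), payload 110111.
Concatenate: 1111101100110111 = 0xFB37 (16 bits → U+FB37).

U+FB37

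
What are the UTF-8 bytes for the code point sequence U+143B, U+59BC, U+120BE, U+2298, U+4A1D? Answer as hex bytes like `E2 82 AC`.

U+143B: 3-byte form → E1 90 BB.
U+59BC: 3-byte form → E5 A6 BC.
U+120BE: 4-byte form → F0 92 82 BE.
U+2298: 3-byte form → E2 8A 98.
U+4A1D: 3-byte form → E4 A8 9D.
Concatenated (16 bytes): E1 90 BB E5 A6 BC F0 92 82 BE E2 8A 98 E4 A8 9D.

E1 90 BB E5 A6 BC F0 92 82 BE E2 8A 98 E4 A8 9D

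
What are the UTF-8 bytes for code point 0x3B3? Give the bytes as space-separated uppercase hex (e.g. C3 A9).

CE B3

U+03B3 = 0x3B3 = 947 decimal. In range U+0080–U+07FF → 2-byte form: 110xxxxx 10xxxxxx.
Binary (11 bits): 01110110011.
Split 5+6: 01110 | 110011.
Byte 1: 11001110 = 0xCE.
Byte 2: 10110011 = 0xB3.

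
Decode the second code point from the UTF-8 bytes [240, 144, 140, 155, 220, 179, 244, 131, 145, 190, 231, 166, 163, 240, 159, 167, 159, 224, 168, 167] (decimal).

Offset 0: leading byte 0xF0 = 11110000 → 4-byte char #1 = F0 90 8C 9B.
Offset 4: leading byte 0xDC = 11011100 → 2-byte char #2 = DC B3.
Leading byte 0xDC = 11011100 matches 110xxxxx → 2-byte sequence.
Byte 1: 0xDC = 11011100, payload 11100 (5 bits).
Byte 2: 0xB3 = 10110011 (10xxxxxx ✓), payload 110011.
Concatenate: 11100110011 = 0x733 (11 bits → U+0733).

U+0733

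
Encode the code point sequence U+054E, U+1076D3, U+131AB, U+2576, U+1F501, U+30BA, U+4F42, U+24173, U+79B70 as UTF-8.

U+054E: 2-byte form → D5 8E.
U+1076D3: 4-byte form → F4 87 9B 93.
U+131AB: 4-byte form → F0 93 86 AB.
U+2576: 3-byte form → E2 95 B6.
U+1F501: 4-byte form → F0 9F 94 81.
U+30BA: 3-byte form → E3 82 BA.
U+4F42: 3-byte form → E4 BD 82.
U+24173: 4-byte form → F0 A4 85 B3.
U+79B70: 4-byte form → F1 B9 AD B0.
Concatenated (31 bytes): D5 8E F4 87 9B 93 F0 93 86 AB E2 95 B6 F0 9F 94 81 E3 82 BA E4 BD 82 F0 A4 85 B3 F1 B9 AD B0.

D5 8E F4 87 9B 93 F0 93 86 AB E2 95 B6 F0 9F 94 81 E3 82 BA E4 BD 82 F0 A4 85 B3 F1 B9 AD B0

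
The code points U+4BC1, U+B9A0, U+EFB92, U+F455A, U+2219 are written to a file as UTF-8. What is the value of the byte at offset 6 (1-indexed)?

0xA0

1-indexed offset 6 is 0-indexed offset 5.
U+4BC1 → 3-byte form E4 AF 81 at offsets 0–2.
U+B9A0 → 3-byte form EB A6 A0 at offsets 3–5.
Offset 5 falls in char 2's range; it's byte 3 of EB A6 A0 = 0xA0.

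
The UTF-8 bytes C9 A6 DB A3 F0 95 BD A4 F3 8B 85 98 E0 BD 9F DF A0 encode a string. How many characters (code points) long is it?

6

Byte at offset 0: 0xC9 = 11001001 → 2-byte char (#1). Advance 2.
Byte at offset 2: 0xDB = 11011011 → 2-byte char (#2). Advance 2.
Byte at offset 4: 0xF0 = 11110000 → 4-byte char (#3). Advance 4.
Byte at offset 8: 0xF3 = 11110011 → 4-byte char (#4). Advance 4.
Byte at offset 12: 0xE0 = 11100000 → 3-byte char (#5). Advance 3.
Byte at offset 15: 0xDF = 11011111 → 2-byte char (#6). Advance 2.
Reached end at offset 17 after 6 code points.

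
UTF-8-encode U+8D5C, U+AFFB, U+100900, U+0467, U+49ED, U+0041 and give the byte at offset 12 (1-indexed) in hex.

1-indexed offset 12 is 0-indexed offset 11.
U+8D5C → 3-byte form E8 B5 9C at offsets 0–2.
U+AFFB → 3-byte form EA BF BB at offsets 3–5.
U+100900 → 4-byte form F4 80 A4 80 at offsets 6–9.
U+0467 → 2-byte form D1 A7 at offsets 10–11.
Offset 11 falls in char 4's range; it's byte 2 of D1 A7 = 0xA7.

0xA7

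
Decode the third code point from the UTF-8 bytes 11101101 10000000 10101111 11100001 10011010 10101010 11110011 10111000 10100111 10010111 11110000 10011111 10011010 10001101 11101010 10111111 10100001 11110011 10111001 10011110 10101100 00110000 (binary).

U+F89D7

Offset 0: leading byte 0xED = 11101101 → 3-byte char #1 = ED 80 AF.
Offset 3: leading byte 0xE1 = 11100001 → 3-byte char #2 = E1 9A AA.
Offset 6: leading byte 0xF3 = 11110011 → 4-byte char #3 = F3 B8 A7 97.
Leading byte 0xF3 = 11110011 matches 11110xxx → 4-byte sequence.
Byte 1: 0xF3 = 11110011, payload 011 (3 bits).
Byte 2: 0xB8 = 10111000 (10xxxxxx ✓), payload 111000.
Byte 3: 0xA7 = 10100111 (10xxxxxx ✓), payload 100111.
Byte 4: 0x97 = 10010111 (10xxxxxx ✓), payload 010111.
Concatenate: 011111000100111010111 = 0xF89D7 (21 bits → U+F89D7).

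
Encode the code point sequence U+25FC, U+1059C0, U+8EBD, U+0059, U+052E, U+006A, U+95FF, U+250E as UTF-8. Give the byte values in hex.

E2 97 BC F4 85 A7 80 E8 BA BD 59 D4 AE 6A E9 97 BF E2 94 8E

U+25FC: 3-byte form → E2 97 BC.
U+1059C0: 4-byte form → F4 85 A7 80.
U+8EBD: 3-byte form → E8 BA BD.
U+0059: 1-byte form → 59.
U+052E: 2-byte form → D4 AE.
U+006A: 1-byte form → 6A.
U+95FF: 3-byte form → E9 97 BF.
U+250E: 3-byte form → E2 94 8E.
Concatenated (20 bytes): E2 97 BC F4 85 A7 80 E8 BA BD 59 D4 AE 6A E9 97 BF E2 94 8E.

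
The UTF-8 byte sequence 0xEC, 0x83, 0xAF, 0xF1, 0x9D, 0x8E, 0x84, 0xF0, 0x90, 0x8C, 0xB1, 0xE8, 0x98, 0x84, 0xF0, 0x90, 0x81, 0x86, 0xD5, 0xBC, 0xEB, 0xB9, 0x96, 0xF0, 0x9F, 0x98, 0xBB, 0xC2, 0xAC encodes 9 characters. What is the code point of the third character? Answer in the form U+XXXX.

Offset 0: leading byte 0xEC = 11101100 → 3-byte char #1 = EC 83 AF.
Offset 3: leading byte 0xF1 = 11110001 → 4-byte char #2 = F1 9D 8E 84.
Offset 7: leading byte 0xF0 = 11110000 → 4-byte char #3 = F0 90 8C B1.
Leading byte 0xF0 = 11110000 matches 11110xxx → 4-byte sequence.
Byte 1: 0xF0 = 11110000, payload 000 (3 bits).
Byte 2: 0x90 = 10010000 (10xxxxxx ✓), payload 010000.
Byte 3: 0x8C = 10001100 (10xxxxxx ✓), payload 001100.
Byte 4: 0xB1 = 10110001 (10xxxxxx ✓), payload 110001.
Concatenate: 000010000001100110001 = 0x10331 (21 bits → U+10331).

U+10331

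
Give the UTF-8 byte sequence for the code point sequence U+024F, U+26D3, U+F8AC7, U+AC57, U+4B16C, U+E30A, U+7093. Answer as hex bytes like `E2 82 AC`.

U+024F: 2-byte form → C9 8F.
U+26D3: 3-byte form → E2 9B 93.
U+F8AC7: 4-byte form → F3 B8 AB 87.
U+AC57: 3-byte form → EA B1 97.
U+4B16C: 4-byte form → F1 8B 85 AC.
U+E30A: 3-byte form → EE 8C 8A.
U+7093: 3-byte form → E7 82 93.
Concatenated (22 bytes): C9 8F E2 9B 93 F3 B8 AB 87 EA B1 97 F1 8B 85 AC EE 8C 8A E7 82 93.

C9 8F E2 9B 93 F3 B8 AB 87 EA B1 97 F1 8B 85 AC EE 8C 8A E7 82 93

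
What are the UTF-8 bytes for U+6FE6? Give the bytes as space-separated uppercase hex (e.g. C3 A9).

E6 BF A6

U+6FE6 = 0x6FE6 = 28646 decimal. In range U+0800–U+FFFF → 3-byte form: 1110xxxx 10xxxxxx 10xxxxxx.
Binary (16 bits): 0110111111100110.
Split 4+6+6: 0110 | 111111 | 100110.
Byte 1: 11100110 = 0xE6.
Byte 2: 10111111 = 0xBF.
Byte 3: 10100110 = 0xA6.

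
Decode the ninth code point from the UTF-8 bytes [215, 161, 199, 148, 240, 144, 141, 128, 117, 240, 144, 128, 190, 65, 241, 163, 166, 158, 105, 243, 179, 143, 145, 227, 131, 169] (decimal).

U+F33D1

Offset 0: leading byte 0xD7 = 11010111 → 2-byte char #1 = D7 A1.
Offset 2: leading byte 0xC7 = 11000111 → 2-byte char #2 = C7 94.
Offset 4: leading byte 0xF0 = 11110000 → 4-byte char #3 = F0 90 8D 80.
Offset 8: leading byte 0x75 = 01110101 → 1-byte char #4 = 75.
Offset 9: leading byte 0xF0 = 11110000 → 4-byte char #5 = F0 90 80 BE.
Offset 13: leading byte 0x41 = 01000001 → 1-byte char #6 = 41.
Offset 14: leading byte 0xF1 = 11110001 → 4-byte char #7 = F1 A3 A6 9E.
Offset 18: leading byte 0x69 = 01101001 → 1-byte char #8 = 69.
Offset 19: leading byte 0xF3 = 11110011 → 4-byte char #9 = F3 B3 8F 91.
Leading byte 0xF3 = 11110011 matches 11110xxx → 4-byte sequence.
Byte 1: 0xF3 = 11110011, payload 011 (3 bits).
Byte 2: 0xB3 = 10110011 (10xxxxxx ✓), payload 110011.
Byte 3: 0x8F = 10001111 (10xxxxxx ✓), payload 001111.
Byte 4: 0x91 = 10010001 (10xxxxxx ✓), payload 010001.
Concatenate: 011110011001111010001 = 0xF33D1 (21 bits → U+F33D1).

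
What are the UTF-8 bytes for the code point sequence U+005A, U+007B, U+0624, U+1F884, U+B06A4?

U+005A: 1-byte form → 5A.
U+007B: 1-byte form → 7B.
U+0624: 2-byte form → D8 A4.
U+1F884: 4-byte form → F0 9F A2 84.
U+B06A4: 4-byte form → F2 B0 9A A4.
Concatenated (12 bytes): 5A 7B D8 A4 F0 9F A2 84 F2 B0 9A A4.

5A 7B D8 A4 F0 9F A2 84 F2 B0 9A A4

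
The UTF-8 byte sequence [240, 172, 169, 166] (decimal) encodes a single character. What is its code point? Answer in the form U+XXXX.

Leading byte 0xF0 = 11110000 matches 11110xxx → 4-byte sequence.
Byte 1: 0xF0 = 11110000, payload 000 (3 bits).
Byte 2: 0xAC = 10101100 (10xxxxxx ✓), payload 101100.
Byte 3: 0xA9 = 10101001 (10xxxxxx ✓), payload 101001.
Byte 4: 0xA6 = 10100110 (10xxxxxx ✓), payload 100110.
Concatenate: 000101100101001100110 = 0x2CA66 (21 bits → U+2CA66).

U+2CA66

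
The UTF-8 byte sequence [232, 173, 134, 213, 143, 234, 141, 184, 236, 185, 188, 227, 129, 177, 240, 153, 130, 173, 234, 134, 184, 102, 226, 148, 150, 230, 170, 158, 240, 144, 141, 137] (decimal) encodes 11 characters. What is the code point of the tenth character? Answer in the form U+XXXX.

Offset 0: leading byte 0xE8 = 11101000 → 3-byte char #1 = E8 AD 86.
Offset 3: leading byte 0xD5 = 11010101 → 2-byte char #2 = D5 8F.
Offset 5: leading byte 0xEA = 11101010 → 3-byte char #3 = EA 8D B8.
Offset 8: leading byte 0xEC = 11101100 → 3-byte char #4 = EC B9 BC.
Offset 11: leading byte 0xE3 = 11100011 → 3-byte char #5 = E3 81 B1.
Offset 14: leading byte 0xF0 = 11110000 → 4-byte char #6 = F0 99 82 AD.
Offset 18: leading byte 0xEA = 11101010 → 3-byte char #7 = EA 86 B8.
Offset 21: leading byte 0x66 = 01100110 → 1-byte char #8 = 66.
Offset 22: leading byte 0xE2 = 11100010 → 3-byte char #9 = E2 94 96.
Offset 25: leading byte 0xE6 = 11100110 → 3-byte char #10 = E6 AA 9E.
Leading byte 0xE6 = 11100110 matches 1110xxxx → 3-byte sequence.
Byte 1: 0xE6 = 11100110, payload 0110 (4 bits).
Byte 2: 0xAA = 10101010 (10xxxxxx ✓), payload 101010.
Byte 3: 0x9E = 10011110 (10xxxxxx ✓), payload 011110.
Concatenate: 0110101010011110 = 0x6A9E (16 bits → U+6A9E).

U+6A9E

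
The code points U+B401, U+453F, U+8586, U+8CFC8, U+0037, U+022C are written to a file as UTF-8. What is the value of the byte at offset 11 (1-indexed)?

1-indexed offset 11 is 0-indexed offset 10.
U+B401 → 3-byte form EB 90 81 at offsets 0–2.
U+453F → 3-byte form E4 94 BF at offsets 3–5.
U+8586 → 3-byte form E8 96 86 at offsets 6–8.
U+8CFC8 → 4-byte form F2 8C BF 88 at offsets 9–12.
Offset 10 falls in char 4's range; it's byte 2 of F2 8C BF 88 = 0x8C.

0x8C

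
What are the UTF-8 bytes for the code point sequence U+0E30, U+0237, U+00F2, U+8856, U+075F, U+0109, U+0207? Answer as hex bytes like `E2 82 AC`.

E0 B8 B0 C8 B7 C3 B2 E8 A1 96 DD 9F C4 89 C8 87

U+0E30: 3-byte form → E0 B8 B0.
U+0237: 2-byte form → C8 B7.
U+00F2: 2-byte form → C3 B2.
U+8856: 3-byte form → E8 A1 96.
U+075F: 2-byte form → DD 9F.
U+0109: 2-byte form → C4 89.
U+0207: 2-byte form → C8 87.
Concatenated (16 bytes): E0 B8 B0 C8 B7 C3 B2 E8 A1 96 DD 9F C4 89 C8 87.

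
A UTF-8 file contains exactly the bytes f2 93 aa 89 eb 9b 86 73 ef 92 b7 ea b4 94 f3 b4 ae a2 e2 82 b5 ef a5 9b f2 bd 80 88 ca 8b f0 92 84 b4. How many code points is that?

11

Byte at offset 0: 0xF2 = 11110010 → 4-byte char (#1). Advance 4.
Byte at offset 4: 0xEB = 11101011 → 3-byte char (#2). Advance 3.
Byte at offset 7: 0x73 = 01110011 → 1-byte char (#3). Advance 1.
Byte at offset 8: 0xEF = 11101111 → 3-byte char (#4). Advance 3.
Byte at offset 11: 0xEA = 11101010 → 3-byte char (#5). Advance 3.
Byte at offset 14: 0xF3 = 11110011 → 4-byte char (#6). Advance 4.
Byte at offset 18: 0xE2 = 11100010 → 3-byte char (#7). Advance 3.
Byte at offset 21: 0xEF = 11101111 → 3-byte char (#8). Advance 3.
Byte at offset 24: 0xF2 = 11110010 → 4-byte char (#9). Advance 4.
Byte at offset 28: 0xCA = 11001010 → 2-byte char (#10). Advance 2.
Byte at offset 30: 0xF0 = 11110000 → 4-byte char (#11). Advance 4.
Reached end at offset 34 after 11 code points.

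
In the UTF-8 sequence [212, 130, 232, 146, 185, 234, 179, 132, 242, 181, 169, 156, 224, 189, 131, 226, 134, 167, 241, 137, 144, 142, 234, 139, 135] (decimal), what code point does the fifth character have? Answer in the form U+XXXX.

U+0F43

Offset 0: leading byte 0xD4 = 11010100 → 2-byte char #1 = D4 82.
Offset 2: leading byte 0xE8 = 11101000 → 3-byte char #2 = E8 92 B9.
Offset 5: leading byte 0xEA = 11101010 → 3-byte char #3 = EA B3 84.
Offset 8: leading byte 0xF2 = 11110010 → 4-byte char #4 = F2 B5 A9 9C.
Offset 12: leading byte 0xE0 = 11100000 → 3-byte char #5 = E0 BD 83.
Leading byte 0xE0 = 11100000 matches 1110xxxx → 3-byte sequence.
Byte 1: 0xE0 = 11100000, payload 0000 (4 bits).
Byte 2: 0xBD = 10111101 (10xxxxxx ✓), payload 111101.
Byte 3: 0x83 = 10000011 (10xxxxxx ✓), payload 000011.
Concatenate: 0000111101000011 = 0xF43 (16 bits → U+0F43).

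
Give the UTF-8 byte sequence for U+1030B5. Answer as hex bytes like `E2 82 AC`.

U+1030B5 = 0x1030B5 = 1061045 decimal. In range U+10000–U+10FFFF → 4-byte form: 11110xxx 10xxxxxx 10xxxxxx 10xxxxxx.
Binary (21 bits): 100000011000010110101.
Split 3+6+6+6: 100 | 000011 | 000010 | 110101.
Byte 1: 11110100 = 0xF4.
Byte 2: 10000011 = 0x83.
Byte 3: 10000010 = 0x82.
Byte 4: 10110101 = 0xB5.

F4 83 82 B5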